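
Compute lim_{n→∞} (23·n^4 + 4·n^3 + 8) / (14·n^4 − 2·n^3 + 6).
lim = 23/14

For large n the leading n^4 terms dominate both numerator and denominator. Dividing top and bottom by n^4, every other term tends to 0, leaving 23/14.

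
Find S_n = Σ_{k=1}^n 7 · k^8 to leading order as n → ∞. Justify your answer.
S_n ~ 7 · n^9 / 9

By integral comparison (Euler-Maclaurin), Σ_{k=1}^n 7 · k^8 = 7 · ∫_0^n x^8 dx + O(n^8) = 7 · n^9/9 + O(n^8). (Equivalently, Faulhaber's formula gives the same leading term.)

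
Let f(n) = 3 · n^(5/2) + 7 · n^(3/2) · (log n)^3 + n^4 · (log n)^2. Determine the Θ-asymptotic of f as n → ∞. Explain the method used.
f(n) ∈ Θ(n^4 · (log n)^2)

Compare the terms by growth order. For large n, n^a · (log n)^b dominates n^a' · (log n)^b' iff a > a', or (a = a' and b > b'). Ranking the 3 terms shows the dominant one is n^4 · (log n)^2. Hence f(n) ∈ Θ(n^4 · (log n)^2).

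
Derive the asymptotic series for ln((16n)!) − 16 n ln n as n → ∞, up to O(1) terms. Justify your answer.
ln((16n)!) − 16 n ln n = 16(ln 16 − 1) n + (1/2) ln(2π·16n) + O(1/n)

Stirling: ln((16n)!) = 16n ln(16n) − 16n + (1/2) ln(2π·16n) + O(1/n).
Since 16n ln(16n) = 16n ln n + 16n ln 16, subtracting 16n ln n cancels the n ln n term exactly. What remains is 16(ln 16 − 1) n + (1/2) ln(2π·16n) + O(1/n).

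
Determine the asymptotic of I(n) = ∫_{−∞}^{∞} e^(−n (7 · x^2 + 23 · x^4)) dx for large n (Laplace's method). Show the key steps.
I(n) ~ sqrt(π/(7n))

φ(x) = 7 · x^2 + 23 · x^4 has its unique global minimum at x* = 0 (since φ'(x) = 14x + 92x^3 = 0 only at x = 0 for real x with both coefficients positive, and φ → ∞ as |x| → ∞). At x* = 0, φ(0) = 0 and φ''(0) = 14. Laplace's method then gives
  I(n) ~ sqrt(2π / (n · φ''(0))) · e^(−n φ(0)) = sqrt(2π / (14n)) = sqrt(π/(7n)).
The 23 · x^4 term contributes only at subleading order (an O(1/n) relative correction).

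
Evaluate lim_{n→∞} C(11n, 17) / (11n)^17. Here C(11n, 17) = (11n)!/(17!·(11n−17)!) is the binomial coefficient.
lim = 1/17! = 1/355687428096000

With N = 11n → ∞: C(N, 17) / N^17 = [N(N−1)…(N−16)] / (17! · N^17) = (1/17!) · 1 · (1 − 1/(11n)) · … · (1 − 16/(11n)). Each factor → 1 as N → ∞, so the limit is 1/17! = 1/355687428096000.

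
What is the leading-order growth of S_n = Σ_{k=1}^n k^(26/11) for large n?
S_n ~ (11/37) · n^(37/11)

Integral comparison: Σ_{k=1}^n k^(26/11) = ∫_0^n x^(26/11) dx + O(n^(26/11)). The integral is n^(1 + 26/11) / (1 + 26/11) = n^((26+11)/11) / ((26+11)/11) = (11/37) · n^(37/11).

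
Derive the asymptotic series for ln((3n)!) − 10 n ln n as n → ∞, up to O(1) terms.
ln((3n)!) − 10 n ln n = −7 n ln n + 3(ln 3 − 1) n + (1/2) ln(2π·3n) + O(1/n)

Stirling: ln((3n)!) = 3n ln(3n) − 3n + (1/2) ln(2π·3n) + O(1/n).
Expand 3n ln(3n) = 3n (ln n + ln 3) = 3n ln n + 3n ln 3.
Subtract 10n ln n: leading term is (3 − 10) n ln n = −7 n ln n. The next term is 3n ln 3 − 3n = 3(ln 3 − 1) n. Then the (1/2) ln(2π·3n) correction.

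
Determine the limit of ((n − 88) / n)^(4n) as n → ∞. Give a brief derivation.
lim = e^(−352)

Rewrite as (1 − 88/n)^(4n). By the standard limit (1 + x/n)^n → e^x, we have (1 − 88/n)^n → e^(−88), and raising to the 4th power gives e^(−352).
More precisely, ln[(1 − 88/n)^(4n)] = 4n · ln(1 − 88/n) = 4n · (-88/n + O(1/n^2)) = -352 + O(1/n) → -352.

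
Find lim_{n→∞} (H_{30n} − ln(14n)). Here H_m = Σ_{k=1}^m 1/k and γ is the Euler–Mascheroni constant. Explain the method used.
lim = ln(15/7) + γ

By Euler-Maclaurin, H_m = ln m + γ + O(1/m). So
  H_{30n} − ln(14n) = ln(30n) + γ − ln(14n) + O(1/n)
                       = ln(30/14) + γ + O(1/n).
Hence the limit is ln(30/14) + γ (= ln(15/7)).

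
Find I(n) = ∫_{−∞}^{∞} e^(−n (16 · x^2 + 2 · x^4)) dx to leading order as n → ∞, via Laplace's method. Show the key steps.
I(n) ~ sqrt(π/(16n))

φ(x) = 16 · x^2 + 2 · x^4 has its unique global minimum at x* = 0 (since φ'(x) = 32x + 8x^3 = 0 only at x = 0 for real x with both coefficients positive, and φ → ∞ as |x| → ∞). At x* = 0, φ(0) = 0 and φ''(0) = 32. Laplace's method then gives
  I(n) ~ sqrt(2π / (n · φ''(0))) · e^(−n φ(0)) = sqrt(2π / (32n)) = sqrt(π/(16n)).
The 2 · x^4 term contributes only at subleading order (an O(1/n) relative correction).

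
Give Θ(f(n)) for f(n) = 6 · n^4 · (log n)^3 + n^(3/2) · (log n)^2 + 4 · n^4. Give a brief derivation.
f(n) ∈ Θ(n^4 · (log n)^3)

Compare the terms by growth order. For large n, n^a · (log n)^b dominates n^a' · (log n)^b' iff a > a', or (a = a' and b > b'). Ranking the 3 terms shows the dominant one is 6 · n^4 · (log n)^3. Hence f(n) ∈ Θ(n^4 · (log n)^3).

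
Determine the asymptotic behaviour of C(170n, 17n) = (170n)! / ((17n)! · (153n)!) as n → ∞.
C(170n, 17n) ~ (10000000000/387420489)^(17n) · sqrt(5/(9π·17n))

Write N = 17n. Apply Stirling to each factorial:
  (10N)! ~ sqrt(2π·10N) · (10N/e)^(10N),
  N! ~ sqrt(2π N) · (N/e)^N,
  (9N)! ~ sqrt(2π·9N) · (9N/e)^(9N).
The exponential factors combine to (10N)^(10N) / (N^N · (9N)^(9N)) = 10^(10N)/9^(9N) = (10^10/9^9)^N = (10000000000/387420489)^N.
The square-root prefactors combine to sqrt(2π·10N) / (sqrt(2π N)·sqrt(2π·9N)) = sqrt(10 / (2π·9·N)) = sqrt(5/(9π·17n)).
Substituting N = 17n: C(170n, 17n) ~ (10000000000/387420489)^(17n) · sqrt(5/(9π·17n)).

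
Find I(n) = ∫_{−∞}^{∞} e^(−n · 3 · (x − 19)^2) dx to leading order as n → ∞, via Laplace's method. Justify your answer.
I(n) = sqrt(π/(3n))

Here φ(x) = 3 · (x − 19)^2 has its unique minimum at x* = 19 with φ(x*) = 0 and φ''(x*) = 6. Laplace's method gives
  I(n) ~ e^(−n φ(x*)) · sqrt(2π / (n · φ''(x*))) = sqrt(2π / (6n)) = sqrt(π/(3n)).
This is exact: substituting u = (x − 19)·sqrt(3n) gives I(n) = (1/sqrt(3n)) ∫_{−∞}^{∞} e^(−u^2) du = sqrt(π/(3n)).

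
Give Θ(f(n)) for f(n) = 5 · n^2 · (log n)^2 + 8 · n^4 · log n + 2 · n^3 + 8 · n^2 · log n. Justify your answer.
f(n) ∈ Θ(n^4 · log n)

Compare the terms by growth order. For large n, n^a · (log n)^b dominates n^a' · (log n)^b' iff a > a', or (a = a' and b > b'). Ranking the 4 terms shows the dominant one is 8 · n^4 · log n. Hence f(n) ∈ Θ(n^4 · log n).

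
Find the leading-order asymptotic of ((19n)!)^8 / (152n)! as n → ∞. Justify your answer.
((19n)!)^8/(152n)! ~ ((2π·19n)^(7/2) / sqrt(8)) · 8^(−8·19n)  →  0

Write N = 19n. Stirling: N! ~ sqrt(2π N)(N/e)^N and (8N)! ~ sqrt(2π·8N)·(8N/e)^(8N).
  (N!)^8/(8N)! ~ (2π N)^(8/2) (N/e)^(8N) / [sqrt(2π·8N) (8N/e)^(8N)]
     = (2π N)^(8/2) / sqrt(2π·8N) · (N/(8N))^(8N)
     = (2π N)^((8−1)/2) / sqrt(8) · 8^(−8N).
Since 8^8 > 1, the factor 8^(−8N) decays exponentially, so the ratio → 0. Substituting N = 19n gives the stated form.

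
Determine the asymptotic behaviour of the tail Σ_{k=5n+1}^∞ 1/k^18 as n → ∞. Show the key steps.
Σ_{k>5n} 1/k^18 ~ 1/(17 · (5n)^17)

Compare to the integral: ∫_{5n}^∞ x^(−18) dx = [−x^(−17)/17]_{5n}^∞ = 1/((18−1)·(5n)^17). Euler-Maclaurin then gives
  Σ_{k>5n} 1/k^18 = ∫_{5n}^∞ dx/x^18 − 1/(2·(5n)^18) + O(1/(5n)^19).
(Equivalently this is ζ(18) − Σ_{k≤5n} 1/k^18.)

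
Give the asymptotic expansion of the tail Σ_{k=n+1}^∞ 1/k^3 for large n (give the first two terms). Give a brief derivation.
Σ_{k>n} 1/k^3 = 1/(2 · n^2) − 1/(2 · n^3) + O(1/n^4)

Compare to the integral: ∫_{n}^∞ x^(−3) dx = [−x^(−2)/2]_{n}^∞ = 1/((3−1)·n^2). The Euler-Maclaurin correction adds −f(n)/2 = −1/(2·n^3). Euler-Maclaurin then gives
  Σ_{k>n} 1/k^3 = ∫_{n}^∞ dx/x^3 − 1/(2·n^3) + O(1/n^4).
(Equivalently this is ζ(3) − Σ_{k≤n} 1/k^3.)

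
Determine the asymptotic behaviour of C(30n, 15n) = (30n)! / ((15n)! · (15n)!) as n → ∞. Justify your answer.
C(30n, 15n) ~ (4)^(15n) · sqrt(1/(π·15n))

Write N = 15n. Apply Stirling to each factorial:
  (2N)! ~ sqrt(2π·2N) · (2N/e)^(2N),
  N! ~ sqrt(2π N) · (N/e)^N,
  (1N)! ~ sqrt(2π·1N) · (1N/e)^(1N).
The exponential factors combine to (2N)^(2N) / (N^N · (1N)^(1N)) = 2^(2N)/1^(1N) = (2^2/1^1)^N = (4)^N.
The square-root prefactors combine to sqrt(2π·2N) / (sqrt(2π N)·sqrt(2π·1N)) = sqrt(2 / (2π·1·N)) = sqrt(1/(π·15n)).
Substituting N = 15n: C(30n, 15n) ~ (4)^(15n) · sqrt(1/(π·15n)).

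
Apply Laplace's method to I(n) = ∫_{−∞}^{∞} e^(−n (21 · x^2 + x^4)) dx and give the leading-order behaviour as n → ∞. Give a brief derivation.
I(n) ~ sqrt(π/(21n))

φ(x) = 21 · x^2 + x^4 has its unique global minimum at x* = 0 (since φ'(x) = 42x + 4x^3 = 0 only at x = 0 for real x with both coefficients positive, and φ → ∞ as |x| → ∞). At x* = 0, φ(0) = 0 and φ''(0) = 42. Laplace's method then gives
  I(n) ~ sqrt(2π / (n · φ''(0))) · e^(−n φ(0)) = sqrt(2π / (42n)) = sqrt(π/(21n)).
The x^4 term contributes only at subleading order (an O(1/n) relative correction).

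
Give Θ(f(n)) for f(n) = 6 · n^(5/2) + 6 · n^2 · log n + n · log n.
f(n) ∈ Θ(n^(5/2))

Compare the terms by growth order. For large n, n^a · (log n)^b dominates n^a' · (log n)^b' iff a > a', or (a = a' and b > b'). Ranking the 3 terms shows the dominant one is 6 · n^(5/2). Hence f(n) ∈ Θ(n^(5/2)).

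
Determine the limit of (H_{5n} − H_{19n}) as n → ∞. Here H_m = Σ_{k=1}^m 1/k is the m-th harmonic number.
lim = ln(5/19)

Euler-Maclaurin gives H_m = ln m + γ + 1/(2m) + O(1/m^2). The γ and O(1/m) terms cancel in the difference:
  H_{5n} − H_{19n} = ln(5n) − ln(19n) + O(1/n) = ln(5/19) + O(1/n).
Hence the limit is ln(5/19).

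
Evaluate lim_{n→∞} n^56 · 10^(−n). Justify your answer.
lim = 0

Exponentials with base > 1 dominate every fixed polynomial: for any fixed c, n^c / 10^n → 0 as n → ∞ (e.g. by the ratio test, or by writing 10^n = e^(n ln 10) and noting e^(n ln 10) / n^c → ∞). Hence n^56 · 10^(−n) = n^56 / 10^n → 0.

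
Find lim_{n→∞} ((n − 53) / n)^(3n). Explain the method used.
lim = e^(−159)

Rewrite as (1 − 53/n)^(3n). By the standard limit (1 + x/n)^n → e^x, we have (1 − 53/n)^n → e^(−53), and raising to the 3rd power gives e^(−159).
More precisely, ln[(1 − 53/n)^(3n)] = 3n · ln(1 − 53/n) = 3n · (-53/n + O(1/n^2)) = -159 + O(1/n) → -159.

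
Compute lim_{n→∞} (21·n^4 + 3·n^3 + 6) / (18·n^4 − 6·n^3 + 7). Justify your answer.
lim = 21/18 = 7/6

For large n the leading n^4 terms dominate both numerator and denominator. Dividing top and bottom by n^4, every other term tends to 0, leaving 21/18 = 7/6.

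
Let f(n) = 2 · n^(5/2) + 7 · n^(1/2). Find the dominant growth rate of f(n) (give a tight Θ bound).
f(n) ∈ Θ(n^(5/2))

Compare the terms by growth order. For large n, n^a · (log n)^b dominates n^a' · (log n)^b' iff a > a', or (a = a' and b > b'). Ranking the 2 terms shows the dominant one is 2 · n^(5/2). Hence f(n) ∈ Θ(n^(5/2)).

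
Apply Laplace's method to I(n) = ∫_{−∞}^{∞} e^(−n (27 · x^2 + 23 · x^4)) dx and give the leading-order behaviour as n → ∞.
I(n) ~ sqrt(π/(27n))

φ(x) = 27 · x^2 + 23 · x^4 has its unique global minimum at x* = 0 (since φ'(x) = 54x + 92x^3 = 0 only at x = 0 for real x with both coefficients positive, and φ → ∞ as |x| → ∞). At x* = 0, φ(0) = 0 and φ''(0) = 54. Laplace's method then gives
  I(n) ~ sqrt(2π / (n · φ''(0))) · e^(−n φ(0)) = sqrt(2π / (54n)) = sqrt(π/(27n)).
The 23 · x^4 term contributes only at subleading order (an O(1/n) relative correction).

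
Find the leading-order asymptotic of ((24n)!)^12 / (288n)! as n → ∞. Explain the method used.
((24n)!)^12/(288n)! ~ ((2π·24n)^(11/2) / sqrt(12)) · 12^(−12·24n)  →  0

Write N = 24n. Stirling: N! ~ sqrt(2π N)(N/e)^N and (12N)! ~ sqrt(2π·12N)·(12N/e)^(12N).
  (N!)^12/(12N)! ~ (2π N)^(12/2) (N/e)^(12N) / [sqrt(2π·12N) (12N/e)^(12N)]
     = (2π N)^(12/2) / sqrt(2π·12N) · (N/(12N))^(12N)
     = (2π N)^((12−1)/2) / sqrt(12) · 12^(−12N).
Since 12^12 > 1, the factor 12^(−12N) decays exponentially, so the ratio → 0. Substituting N = 24n gives the stated form.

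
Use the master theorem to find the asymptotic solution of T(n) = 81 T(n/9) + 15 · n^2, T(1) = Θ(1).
T(n) = Θ(n^2 log n)

log_9 81 = 2, and f(n) = 15 · n^2 = Θ(n^(log_9 81)). This is Case 2 of the master theorem: T(n) = Θ(f(n) · log n) = Θ(n^2 log n).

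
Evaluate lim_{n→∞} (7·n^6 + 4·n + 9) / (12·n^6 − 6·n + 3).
lim = 7/12

For large n the leading n^6 terms dominate both numerator and denominator. Dividing top and bottom by n^6, every other term tends to 0, leaving 7/12.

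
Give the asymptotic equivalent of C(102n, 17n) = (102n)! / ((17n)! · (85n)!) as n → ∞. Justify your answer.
C(102n, 17n) ~ (46656/3125)^(17n) · sqrt(3/(5π·17n))

Write N = 17n. Apply Stirling to each factorial:
  (6N)! ~ sqrt(2π·6N) · (6N/e)^(6N),
  N! ~ sqrt(2π N) · (N/e)^N,
  (5N)! ~ sqrt(2π·5N) · (5N/e)^(5N).
The exponential factors combine to (6N)^(6N) / (N^N · (5N)^(5N)) = 6^(6N)/5^(5N) = (6^6/5^5)^N = (46656/3125)^N.
The square-root prefactors combine to sqrt(2π·6N) / (sqrt(2π N)·sqrt(2π·5N)) = sqrt(6 / (2π·5·N)) = sqrt(3/(5π·17n)).
Substituting N = 17n: C(102n, 17n) ~ (46656/3125)^(17n) · sqrt(3/(5π·17n)).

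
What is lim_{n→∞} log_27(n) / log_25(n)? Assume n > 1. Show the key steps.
lim = ln(25) / ln(27) = log_27(25)

Change of base: log_27(n) = ln n / ln 27 and log_25(n) = ln n / ln 25. The ratio is (ln n / ln 27) · (ln 25 / ln n) = ln 25 / ln 27, a constant independent of n. So the limit is ln 25 / ln 27 = log_27(25).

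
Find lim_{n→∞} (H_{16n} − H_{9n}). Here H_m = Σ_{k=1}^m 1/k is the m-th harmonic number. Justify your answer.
lim = ln(16/9)

Euler-Maclaurin gives H_m = ln m + γ + 1/(2m) + O(1/m^2). The γ and O(1/m) terms cancel in the difference:
  H_{16n} − H_{9n} = ln(16n) − ln(9n) + O(1/n) = ln(16/9) + O(1/n).
Hence the limit is ln(16/9).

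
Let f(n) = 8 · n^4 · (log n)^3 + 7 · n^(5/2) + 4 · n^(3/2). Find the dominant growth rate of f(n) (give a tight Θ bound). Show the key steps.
f(n) ∈ Θ(n^4 · (log n)^3)

Compare the terms by growth order. For large n, n^a · (log n)^b dominates n^a' · (log n)^b' iff a > a', or (a = a' and b > b'). Ranking the 3 terms shows the dominant one is 8 · n^4 · (log n)^3. Hence f(n) ∈ Θ(n^4 · (log n)^3).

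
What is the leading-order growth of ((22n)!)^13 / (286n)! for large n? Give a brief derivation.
((22n)!)^13/(286n)! ~ ((2π·22n)^(12/2) / sqrt(13)) · 13^(−13·22n)  →  0

Write N = 22n. Stirling: N! ~ sqrt(2π N)(N/e)^N and (13N)! ~ sqrt(2π·13N)·(13N/e)^(13N).
  (N!)^13/(13N)! ~ (2π N)^(13/2) (N/e)^(13N) / [sqrt(2π·13N) (13N/e)^(13N)]
     = (2π N)^(13/2) / sqrt(2π·13N) · (N/(13N))^(13N)
     = (2π N)^((13−1)/2) / sqrt(13) · 13^(−13N).
Since 13^13 > 1, the factor 13^(−13N) decays exponentially, so the ratio → 0. Substituting N = 22n gives the stated form.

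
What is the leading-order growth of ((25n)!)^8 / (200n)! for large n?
((25n)!)^8/(200n)! ~ ((2π·25n)^(7/2) / sqrt(8)) · 8^(−8·25n)  →  0

Write N = 25n. Stirling: N! ~ sqrt(2π N)(N/e)^N and (8N)! ~ sqrt(2π·8N)·(8N/e)^(8N).
  (N!)^8/(8N)! ~ (2π N)^(8/2) (N/e)^(8N) / [sqrt(2π·8N) (8N/e)^(8N)]
     = (2π N)^(8/2) / sqrt(2π·8N) · (N/(8N))^(8N)
     = (2π N)^((8−1)/2) / sqrt(8) · 8^(−8N).
Since 8^8 > 1, the factor 8^(−8N) decays exponentially, so the ratio → 0. Substituting N = 25n gives the stated form.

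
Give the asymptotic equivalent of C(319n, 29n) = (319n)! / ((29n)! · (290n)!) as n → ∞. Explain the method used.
C(319n, 29n) ~ (285311670611/10000000000)^(29n) · sqrt(11/(20π·29n))

Write N = 29n. Apply Stirling to each factorial:
  (11N)! ~ sqrt(2π·11N) · (11N/e)^(11N),
  N! ~ sqrt(2π N) · (N/e)^N,
  (10N)! ~ sqrt(2π·10N) · (10N/e)^(10N).
The exponential factors combine to (11N)^(11N) / (N^N · (10N)^(10N)) = 11^(11N)/10^(10N) = (11^11/10^10)^N = (285311670611/10000000000)^N.
The square-root prefactors combine to sqrt(2π·11N) / (sqrt(2π N)·sqrt(2π·10N)) = sqrt(11 / (2π·10·N)) = sqrt(11/(20π·29n)).
Substituting N = 29n: C(319n, 29n) ~ (285311670611/10000000000)^(29n) · sqrt(11/(20π·29n)).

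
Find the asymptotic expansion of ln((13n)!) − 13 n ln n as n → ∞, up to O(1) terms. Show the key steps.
ln((13n)!) − 13 n ln n = 13(ln 13 − 1) n + (1/2) ln(2π·13n) + O(1/n)

Stirling: ln((13n)!) = 13n ln(13n) − 13n + (1/2) ln(2π·13n) + O(1/n).
Since 13n ln(13n) = 13n ln n + 13n ln 13, subtracting 13n ln n cancels the n ln n term exactly. What remains is 13(ln 13 − 1) n + (1/2) ln(2π·13n) + O(1/n).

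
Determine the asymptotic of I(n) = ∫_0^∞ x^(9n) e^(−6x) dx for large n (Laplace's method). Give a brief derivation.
I(n) ~ (sqrt(2π·9n) / 6) · (9n/(6e))^(9n)

Write the integrand as exp(9n ln x − 6x) and set f(x) = 9n ln x − 6x. Then f'(x) = 9n/x − 6 = 0 at x* = 9n/6, and f''(x*) = −9n/x*^2 = −6^2/(9n). Laplace's method (interior maximum) gives
  I(n) ~ e^(f(x*)) · sqrt(2π / |f''(x*)|)
        = exp(9n ln(9n/6) − 9n) · sqrt(2π · 9n / 6^2)
        = (9n/6)^(9n) e^(−9n) · sqrt(2π·9n) / 6
        = (sqrt(2π·9n) / 6) · (9n/(6e))^(9n).
This matches Γ(9n+1)/6^(9n+1) with Stirling applied to Γ.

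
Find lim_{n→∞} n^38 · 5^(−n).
lim = 0

Exponentials with base > 1 dominate every fixed polynomial: for any fixed c, n^c / 5^n → 0 as n → ∞ (e.g. by the ratio test, or by writing 5^n = e^(n ln 5) and noting e^(n ln 5) / n^c → ∞). Hence n^38 · 5^(−n) = n^38 / 5^n → 0.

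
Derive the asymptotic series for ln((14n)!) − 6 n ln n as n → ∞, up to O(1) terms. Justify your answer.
ln((14n)!) − 6 n ln n = 8 n ln n + 14(ln 14 − 1) n + (1/2) ln(2π·14n) + O(1/n)

Stirling: ln((14n)!) = 14n ln(14n) − 14n + (1/2) ln(2π·14n) + O(1/n).
Expand 14n ln(14n) = 14n (ln n + ln 14) = 14n ln n + 14n ln 14.
Subtract 6n ln n: leading term is (14 − 6) n ln n = 8 n ln n. The next term is 14n ln 14 − 14n = 14(ln 14 − 1) n. Then the (1/2) ln(2π·14n) correction.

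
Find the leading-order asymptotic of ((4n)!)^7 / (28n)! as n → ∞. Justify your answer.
((4n)!)^7/(28n)! ~ ((2π·4n)^(6/2) / sqrt(7)) · 7^(−7·4n)  →  0

Write N = 4n. Stirling: N! ~ sqrt(2π N)(N/e)^N and (7N)! ~ sqrt(2π·7N)·(7N/e)^(7N).
  (N!)^7/(7N)! ~ (2π N)^(7/2) (N/e)^(7N) / [sqrt(2π·7N) (7N/e)^(7N)]
     = (2π N)^(7/2) / sqrt(2π·7N) · (N/(7N))^(7N)
     = (2π N)^((7−1)/2) / sqrt(7) · 7^(−7N).
Since 7^7 > 1, the factor 7^(−7N) decays exponentially, so the ratio → 0. Substituting N = 4n gives the stated form.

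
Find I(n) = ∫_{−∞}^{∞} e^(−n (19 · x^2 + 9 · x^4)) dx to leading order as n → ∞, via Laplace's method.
I(n) ~ sqrt(π/(19n))

φ(x) = 19 · x^2 + 9 · x^4 has its unique global minimum at x* = 0 (since φ'(x) = 38x + 36x^3 = 0 only at x = 0 for real x with both coefficients positive, and φ → ∞ as |x| → ∞). At x* = 0, φ(0) = 0 and φ''(0) = 38. Laplace's method then gives
  I(n) ~ sqrt(2π / (n · φ''(0))) · e^(−n φ(0)) = sqrt(2π / (38n)) = sqrt(π/(19n)).
The 9 · x^4 term contributes only at subleading order (an O(1/n) relative correction).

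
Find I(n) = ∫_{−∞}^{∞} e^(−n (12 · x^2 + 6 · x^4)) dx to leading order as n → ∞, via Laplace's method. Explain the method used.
I(n) ~ sqrt(π/(12n))

φ(x) = 12 · x^2 + 6 · x^4 has its unique global minimum at x* = 0 (since φ'(x) = 24x + 24x^3 = 0 only at x = 0 for real x with both coefficients positive, and φ → ∞ as |x| → ∞). At x* = 0, φ(0) = 0 and φ''(0) = 24. Laplace's method then gives
  I(n) ~ sqrt(2π / (n · φ''(0))) · e^(−n φ(0)) = sqrt(2π / (24n)) = sqrt(π/(12n)).
The 6 · x^4 term contributes only at subleading order (an O(1/n) relative correction).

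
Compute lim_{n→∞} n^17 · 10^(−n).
lim = 0

Exponentials with base > 1 dominate every fixed polynomial: for any fixed c, n^c / 10^n → 0 as n → ∞ (e.g. by the ratio test, or by writing 10^n = e^(n ln 10) and noting e^(n ln 10) / n^c → ∞). Hence n^17 · 10^(−n) = n^17 / 10^n → 0.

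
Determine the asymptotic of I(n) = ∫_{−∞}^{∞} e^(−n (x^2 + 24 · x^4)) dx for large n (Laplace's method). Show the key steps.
I(n) ~ sqrt(π/n)

φ(x) = x^2 + 24 · x^4 has its unique global minimum at x* = 0 (since φ'(x) = 2x + 96x^3 = 0 only at x = 0 for real x with both coefficients positive, and φ → ∞ as |x| → ∞). At x* = 0, φ(0) = 0 and φ''(0) = 2. Laplace's method then gives
  I(n) ~ sqrt(2π / (n · φ''(0))) · e^(−n φ(0)) = sqrt(2π / (2n)) = sqrt(π/n).
The 24 · x^4 term contributes only at subleading order (an O(1/n) relative correction).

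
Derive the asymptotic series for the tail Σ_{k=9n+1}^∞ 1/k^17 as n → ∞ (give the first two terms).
Σ_{k>9n} 1/k^17 = 1/(16 · (9n)^16) − 1/(2 · (9n)^17) + O(1/(9n)^18)

Compare to the integral: ∫_{9n}^∞ x^(−17) dx = [−x^(−16)/16]_{9n}^∞ = 1/((17−1)·(9n)^16). The Euler-Maclaurin correction adds −f(9n)/2 = −1/(2·(9n)^17). Euler-Maclaurin then gives
  Σ_{k>9n} 1/k^17 = ∫_{9n}^∞ dx/x^17 − 1/(2·(9n)^17) + O(1/(9n)^18).
(Equivalently this is ζ(17) − Σ_{k≤9n} 1/k^17.)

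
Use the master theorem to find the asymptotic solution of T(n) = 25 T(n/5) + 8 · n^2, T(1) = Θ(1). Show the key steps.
T(n) = Θ(n^2 log n)

log_5 25 = 2, and f(n) = 8 · n^2 = Θ(n^(log_5 25)). This is Case 2 of the master theorem: T(n) = Θ(f(n) · log n) = Θ(n^2 log n).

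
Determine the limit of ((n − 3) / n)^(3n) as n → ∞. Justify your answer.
lim = e^(−9)

Rewrite as (1 − 3/n)^(3n). By the standard limit (1 + x/n)^n → e^x, we have (1 − 3/n)^n → e^(−3), and raising to the 3rd power gives e^(−9).
More precisely, ln[(1 − 3/n)^(3n)] = 3n · ln(1 − 3/n) = 3n · (-3/n + O(1/n^2)) = -9 + O(1/n) → -9.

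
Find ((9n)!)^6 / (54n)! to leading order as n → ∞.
((9n)!)^6/(54n)! ~ ((2π·9n)^(5/2) / sqrt(6)) · 6^(−6·9n)  →  0

Write N = 9n. Stirling: N! ~ sqrt(2π N)(N/e)^N and (6N)! ~ sqrt(2π·6N)·(6N/e)^(6N).
  (N!)^6/(6N)! ~ (2π N)^(6/2) (N/e)^(6N) / [sqrt(2π·6N) (6N/e)^(6N)]
     = (2π N)^(6/2) / sqrt(2π·6N) · (N/(6N))^(6N)
     = (2π N)^((6−1)/2) / sqrt(6) · 6^(−6N).
Since 6^6 > 1, the factor 6^(−6N) decays exponentially, so the ratio → 0. Substituting N = 9n gives the stated form.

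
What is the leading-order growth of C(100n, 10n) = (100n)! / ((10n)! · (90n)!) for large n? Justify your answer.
C(100n, 10n) ~ (10000000000/387420489)^(10n) · sqrt(5/(9π·10n))

Write N = 10n. Apply Stirling to each factorial:
  (10N)! ~ sqrt(2π·10N) · (10N/e)^(10N),
  N! ~ sqrt(2π N) · (N/e)^N,
  (9N)! ~ sqrt(2π·9N) · (9N/e)^(9N).
The exponential factors combine to (10N)^(10N) / (N^N · (9N)^(9N)) = 10^(10N)/9^(9N) = (10^10/9^9)^N = (10000000000/387420489)^N.
The square-root prefactors combine to sqrt(2π·10N) / (sqrt(2π N)·sqrt(2π·9N)) = sqrt(10 / (2π·9·N)) = sqrt(5/(9π·10n)).
Substituting N = 10n: C(100n, 10n) ~ (10000000000/387420489)^(10n) · sqrt(5/(9π·10n)).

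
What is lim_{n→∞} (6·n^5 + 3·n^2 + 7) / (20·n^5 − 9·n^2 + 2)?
lim = 6/20 = 3/10

For large n the leading n^5 terms dominate both numerator and denominator. Dividing top and bottom by n^5, every other term tends to 0, leaving 6/20 = 3/10.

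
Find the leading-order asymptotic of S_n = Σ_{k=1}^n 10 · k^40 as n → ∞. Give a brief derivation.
S_n ~ 10 · n^41 / 41

By integral comparison (Euler-Maclaurin), Σ_{k=1}^n 10 · k^40 = 10 · ∫_0^n x^40 dx + O(n^40) = 10 · n^41/41 + O(n^40). (Equivalently, Faulhaber's formula gives the same leading term.)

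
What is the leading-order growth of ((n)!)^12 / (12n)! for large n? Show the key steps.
((n)!)^12/(12n)! ~ ((2π·n)^(11/2) / sqrt(12)) · 12^(−12·n)  →  0

Write N = n. Stirling: N! ~ sqrt(2π N)(N/e)^N and (12N)! ~ sqrt(2π·12N)·(12N/e)^(12N).
  (N!)^12/(12N)! ~ (2π N)^(12/2) (N/e)^(12N) / [sqrt(2π·12N) (12N/e)^(12N)]
     = (2π N)^(12/2) / sqrt(2π·12N) · (N/(12N))^(12N)
     = (2π N)^((12−1)/2) / sqrt(12) · 12^(−12N).
Since 12^12 > 1, the factor 12^(−12N) decays exponentially, so the ratio → 0. Substituting N = n gives the stated form.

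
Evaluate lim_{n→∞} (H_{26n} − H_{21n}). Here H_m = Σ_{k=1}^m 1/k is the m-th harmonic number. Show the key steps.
lim = ln(26/21)

Euler-Maclaurin gives H_m = ln m + γ + 1/(2m) + O(1/m^2). The γ and O(1/m) terms cancel in the difference:
  H_{26n} − H_{21n} = ln(26n) − ln(21n) + O(1/n) = ln(26/21) + O(1/n).
Hence the limit is ln(26/21).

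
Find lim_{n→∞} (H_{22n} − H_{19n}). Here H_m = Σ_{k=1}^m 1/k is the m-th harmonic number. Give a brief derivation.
lim = ln(22/19)

Euler-Maclaurin gives H_m = ln m + γ + 1/(2m) + O(1/m^2). The γ and O(1/m) terms cancel in the difference:
  H_{22n} − H_{19n} = ln(22n) − ln(19n) + O(1/n) = ln(22/19) + O(1/n).
Hence the limit is ln(22/19).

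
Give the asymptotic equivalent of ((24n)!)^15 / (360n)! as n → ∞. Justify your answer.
((24n)!)^15/(360n)! ~ ((2π·24n)^(14/2) / sqrt(15)) · 15^(−15·24n)  →  0

Write N = 24n. Stirling: N! ~ sqrt(2π N)(N/e)^N and (15N)! ~ sqrt(2π·15N)·(15N/e)^(15N).
  (N!)^15/(15N)! ~ (2π N)^(15/2) (N/e)^(15N) / [sqrt(2π·15N) (15N/e)^(15N)]
     = (2π N)^(15/2) / sqrt(2π·15N) · (N/(15N))^(15N)
     = (2π N)^((15−1)/2) / sqrt(15) · 15^(−15N).
Since 15^15 > 1, the factor 15^(−15N) decays exponentially, so the ratio → 0. Substituting N = 24n gives the stated form.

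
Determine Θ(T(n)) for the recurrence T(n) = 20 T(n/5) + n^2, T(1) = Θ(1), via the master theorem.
T(n) = Θ(n^2)

log_5 20 ≈ 1.861. f(n) = n^2 dominates n^(log_5 20) since 2 > 1.861, and the regularity condition a·f(n/b) = 20·(n/5)^2 = (20/25)·n^2 ≤ c·f(n) holds with c = 20/25 ≈ 0.8 < 1. So this is Case 3: T(n) = Θ(f(n)) = Θ(n^2).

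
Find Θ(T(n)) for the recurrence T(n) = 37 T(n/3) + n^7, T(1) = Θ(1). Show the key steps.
T(n) = Θ(n^7)

log_3 37 ≈ 3.287. f(n) = n^7 dominates n^(log_3 37) since 7 > 3.287, and the regularity condition a·f(n/b) = 37·(n/3)^7 = (37/2187)·n^7 ≤ c·f(n) holds with c = 37/2187 ≈ 0.0169 < 1. So this is Case 3: T(n) = Θ(f(n)) = Θ(n^7).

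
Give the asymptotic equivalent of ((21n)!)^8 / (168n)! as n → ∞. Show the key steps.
((21n)!)^8/(168n)! ~ ((2π·21n)^(7/2) / sqrt(8)) · 8^(−8·21n)  →  0

Write N = 21n. Stirling: N! ~ sqrt(2π N)(N/e)^N and (8N)! ~ sqrt(2π·8N)·(8N/e)^(8N).
  (N!)^8/(8N)! ~ (2π N)^(8/2) (N/e)^(8N) / [sqrt(2π·8N) (8N/e)^(8N)]
     = (2π N)^(8/2) / sqrt(2π·8N) · (N/(8N))^(8N)
     = (2π N)^((8−1)/2) / sqrt(8) · 8^(−8N).
Since 8^8 > 1, the factor 8^(−8N) decays exponentially, so the ratio → 0. Substituting N = 21n gives the stated form.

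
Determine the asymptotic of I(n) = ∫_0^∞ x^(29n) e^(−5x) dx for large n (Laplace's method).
I(n) ~ (sqrt(2π·29n) / 5) · (29n/(5e))^(29n)

Write the integrand as exp(29n ln x − 5x) and set f(x) = 29n ln x − 5x. Then f'(x) = 29n/x − 5 = 0 at x* = 29n/5, and f''(x*) = −29n/x*^2 = −5^2/(29n). Laplace's method (interior maximum) gives
  I(n) ~ e^(f(x*)) · sqrt(2π / |f''(x*)|)
        = exp(29n ln(29n/5) − 29n) · sqrt(2π · 29n / 5^2)
        = (29n/5)^(29n) e^(−29n) · sqrt(2π·29n) / 5
        = (sqrt(2π·29n) / 5) · (29n/(5e))^(29n).
This matches Γ(29n+1)/5^(29n+1) with Stirling applied to Γ.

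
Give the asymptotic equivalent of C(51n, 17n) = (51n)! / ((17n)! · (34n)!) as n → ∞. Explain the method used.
C(51n, 17n) ~ (27/4)^(17n) · sqrt(3/(4π·17n))

Write N = 17n. Apply Stirling to each factorial:
  (3N)! ~ sqrt(2π·3N) · (3N/e)^(3N),
  N! ~ sqrt(2π N) · (N/e)^N,
  (2N)! ~ sqrt(2π·2N) · (2N/e)^(2N).
The exponential factors combine to (3N)^(3N) / (N^N · (2N)^(2N)) = 3^(3N)/2^(2N) = (3^3/2^2)^N = (27/4)^N.
The square-root prefactors combine to sqrt(2π·3N) / (sqrt(2π N)·sqrt(2π·2N)) = sqrt(3 / (2π·2·N)) = sqrt(3/(4π·17n)).
Substituting N = 17n: C(51n, 17n) ~ (27/4)^(17n) · sqrt(3/(4π·17n)).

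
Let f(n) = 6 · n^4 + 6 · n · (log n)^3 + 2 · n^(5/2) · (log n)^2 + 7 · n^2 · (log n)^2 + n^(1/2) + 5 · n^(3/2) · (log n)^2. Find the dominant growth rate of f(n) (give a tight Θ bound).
f(n) ∈ Θ(n^4)

Compare the terms by growth order. For large n, n^a · (log n)^b dominates n^a' · (log n)^b' iff a > a', or (a = a' and b > b'). Ranking the 6 terms shows the dominant one is 6 · n^4. Hence f(n) ∈ Θ(n^4).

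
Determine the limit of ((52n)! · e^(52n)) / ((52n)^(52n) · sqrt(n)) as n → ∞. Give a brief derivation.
lim = sqrt(2π·52)

Stirling: (52n)! ~ sqrt(2π·52n) · (52n/e)^(52n). Hence
  (52n)! · e^(52n) / (52n)^(52n) ~ sqrt(2π·52n).
Dividing by sqrt(n): sqrt(2π·52n) / sqrt(n) = sqrt(2π·52) · n^((1−1)/2), so the limit is sqrt(2π·52).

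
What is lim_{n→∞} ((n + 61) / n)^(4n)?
lim = e^244

Rewrite as (1 + 61/n)^(4n). By the standard limit (1 + x/n)^n → e^x, we have (1 + 61/n)^n → e^61, and raising to the 4th power gives e^244.
More precisely, ln[(1 + 61/n)^(4n)] = 4n · ln(1 + 61/n) = 4n · (61/n + O(1/n^2)) = 244 + O(1/n) → 244.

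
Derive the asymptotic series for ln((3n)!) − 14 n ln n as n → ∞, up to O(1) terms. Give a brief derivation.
ln((3n)!) − 14 n ln n = −11 n ln n + 3(ln 3 − 1) n + (1/2) ln(2π·3n) + O(1/n)

Stirling: ln((3n)!) = 3n ln(3n) − 3n + (1/2) ln(2π·3n) + O(1/n).
Expand 3n ln(3n) = 3n (ln n + ln 3) = 3n ln n + 3n ln 3.
Subtract 14n ln n: leading term is (3 − 14) n ln n = −11 n ln n. The next term is 3n ln 3 − 3n = 3(ln 3 − 1) n. Then the (1/2) ln(2π·3n) correction.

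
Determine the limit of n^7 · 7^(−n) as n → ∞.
lim = 0

Exponentials with base > 1 dominate every fixed polynomial: for any fixed c, n^c / 7^n → 0 as n → ∞ (e.g. by the ratio test, or by writing 7^n = e^(n ln 7) and noting e^(n ln 7) / n^c → ∞). Hence n^7 · 7^(−n) = n^7 / 7^n → 0.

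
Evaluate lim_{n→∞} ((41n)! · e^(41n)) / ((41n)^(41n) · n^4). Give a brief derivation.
lim = 0

Stirling: (41n)! ~ sqrt(2π·41n) · (41n/e)^(41n). Hence
  (41n)! · e^(41n) / (41n)^(41n) ~ sqrt(2π·41n).
Dividing by n^4: sqrt(2π·41n) / n^4 = sqrt(2π·41) · n^((1−8)/2), so the expression behaves like sqrt(2π·41) · n^((1−8)/2) → 0.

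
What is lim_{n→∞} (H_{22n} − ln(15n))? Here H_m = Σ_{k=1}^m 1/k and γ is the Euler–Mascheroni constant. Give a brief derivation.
lim = ln(22/15) + γ

By Euler-Maclaurin, H_m = ln m + γ + O(1/m). So
  H_{22n} − ln(15n) = ln(22n) + γ − ln(15n) + O(1/n)
                       = ln(22/15) + γ + O(1/n).
Hence the limit is ln(22/15) + γ.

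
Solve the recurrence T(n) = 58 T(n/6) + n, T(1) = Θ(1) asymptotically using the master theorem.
T(n) = Θ(n^(log_6 58))

Master theorem: compare f(n) = n to n^(log_6 58) where log_6 58 ≈ 2.266. Since 1 < log_6 58, we have f(n) = O(n^(log_6 58 − ε)) for some ε > 0 — Case 1. Hence T(n) = Θ(n^(log_6 58)).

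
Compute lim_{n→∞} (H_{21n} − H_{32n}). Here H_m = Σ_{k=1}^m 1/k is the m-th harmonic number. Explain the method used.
lim = ln(21/32)

Euler-Maclaurin gives H_m = ln m + γ + 1/(2m) + O(1/m^2). The γ and O(1/m) terms cancel in the difference:
  H_{21n} − H_{32n} = ln(21n) − ln(32n) + O(1/n) = ln(21/32) + O(1/n).
Hence the limit is ln(21/32).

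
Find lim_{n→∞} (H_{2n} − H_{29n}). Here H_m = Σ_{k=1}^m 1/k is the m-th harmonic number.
lim = ln(2/29)

Euler-Maclaurin gives H_m = ln m + γ + 1/(2m) + O(1/m^2). The γ and O(1/m) terms cancel in the difference:
  H_{2n} − H_{29n} = ln(2n) − ln(29n) + O(1/n) = ln(2/29) + O(1/n).
Hence the limit is ln(2/29).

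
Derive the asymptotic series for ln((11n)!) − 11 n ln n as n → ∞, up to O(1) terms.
ln((11n)!) − 11 n ln n = 11(ln 11 − 1) n + (1/2) ln(2π·11n) + O(1/n)

Stirling: ln((11n)!) = 11n ln(11n) − 11n + (1/2) ln(2π·11n) + O(1/n).
Since 11n ln(11n) = 11n ln n + 11n ln 11, subtracting 11n ln n cancels the n ln n term exactly. What remains is 11(ln 11 − 1) n + (1/2) ln(2π·11n) + O(1/n).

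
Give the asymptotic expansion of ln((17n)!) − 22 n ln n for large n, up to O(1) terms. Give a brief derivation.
ln((17n)!) − 22 n ln n = −5 n ln n + 17(ln 17 − 1) n + (1/2) ln(2π·17n) + O(1/n)

Stirling: ln((17n)!) = 17n ln(17n) − 17n + (1/2) ln(2π·17n) + O(1/n).
Expand 17n ln(17n) = 17n (ln n + ln 17) = 17n ln n + 17n ln 17.
Subtract 22n ln n: leading term is (17 − 22) n ln n = −5 n ln n. The next term is 17n ln 17 − 17n = 17(ln 17 − 1) n. Then the (1/2) ln(2π·17n) correction.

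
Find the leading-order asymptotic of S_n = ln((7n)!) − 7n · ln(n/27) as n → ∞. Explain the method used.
S_n ~ 7n · (ln 189 − 1) + O(ln n)

Stirling: ln((7n)!) = 7n ln(7n) − 7n + O(ln n).
  S_n = 7n ln(7n) − 7n − 7n ln(n/27) + O(ln n)
      = 7n ln(7n) − 7n ln n + 7n ln 27 − 7n + O(ln n)
      = 7n ln 7 + 7n ln 27 − 7n + O(ln n)
      = 7n (ln 189 − 1) + O(ln n).
Numerically ln(189) − 1 ≈ 4.2417.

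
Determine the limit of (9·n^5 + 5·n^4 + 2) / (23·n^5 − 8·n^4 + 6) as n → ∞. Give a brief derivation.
lim = 9/23

For large n the leading n^5 terms dominate both numerator and denominator. Dividing top and bottom by n^5, every other term tends to 0, leaving 9/23.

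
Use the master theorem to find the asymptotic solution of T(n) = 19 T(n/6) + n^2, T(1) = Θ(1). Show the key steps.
T(n) = Θ(n^2)

log_6 19 ≈ 1.643. f(n) = n^2 dominates n^(log_6 19) since 2 > 1.643, and the regularity condition a·f(n/b) = 19·(n/6)^2 = (19/36)·n^2 ≤ c·f(n) holds with c = 19/36 ≈ 0.528 < 1. So this is Case 3: T(n) = Θ(f(n)) = Θ(n^2).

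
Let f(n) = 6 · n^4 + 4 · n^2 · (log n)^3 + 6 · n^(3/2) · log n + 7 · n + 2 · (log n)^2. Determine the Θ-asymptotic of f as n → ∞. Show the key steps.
f(n) ∈ Θ(n^4)

Compare the terms by growth order. For large n, n^a · (log n)^b dominates n^a' · (log n)^b' iff a > a', or (a = a' and b > b'). Ranking the 5 terms shows the dominant one is 6 · n^4. Hence f(n) ∈ Θ(n^4).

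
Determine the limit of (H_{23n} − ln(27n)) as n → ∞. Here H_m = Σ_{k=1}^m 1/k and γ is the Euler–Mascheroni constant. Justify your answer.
lim = ln(23/27) + γ

By Euler-Maclaurin, H_m = ln m + γ + O(1/m). So
  H_{23n} − ln(27n) = ln(23n) + γ − ln(27n) + O(1/n)
                       = ln(23/27) + γ + O(1/n).
Hence the limit is ln(23/27) + γ.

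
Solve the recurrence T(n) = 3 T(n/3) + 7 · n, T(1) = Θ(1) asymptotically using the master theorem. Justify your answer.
T(n) = Θ(n log n)

log_3 3 = 1, and f(n) = 7 · n = Θ(n^(log_3 3)). This is Case 2 of the master theorem: T(n) = Θ(f(n) · log n) = Θ(n log n).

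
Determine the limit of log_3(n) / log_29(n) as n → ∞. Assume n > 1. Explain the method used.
lim = ln(29) / ln(3) = log_3(29)

Change of base: log_3(n) = ln n / ln 3 and log_29(n) = ln n / ln 29. The ratio is (ln n / ln 3) · (ln 29 / ln n) = ln 29 / ln 3, a constant independent of n. So the limit is ln 29 / ln 3 = log_3(29).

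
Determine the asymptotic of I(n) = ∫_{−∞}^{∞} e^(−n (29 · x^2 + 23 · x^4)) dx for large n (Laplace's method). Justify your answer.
I(n) ~ sqrt(π/(29n))

φ(x) = 29 · x^2 + 23 · x^4 has its unique global minimum at x* = 0 (since φ'(x) = 58x + 92x^3 = 0 only at x = 0 for real x with both coefficients positive, and φ → ∞ as |x| → ∞). At x* = 0, φ(0) = 0 and φ''(0) = 58. Laplace's method then gives
  I(n) ~ sqrt(2π / (n · φ''(0))) · e^(−n φ(0)) = sqrt(2π / (58n)) = sqrt(π/(29n)).
The 23 · x^4 term contributes only at subleading order (an O(1/n) relative correction).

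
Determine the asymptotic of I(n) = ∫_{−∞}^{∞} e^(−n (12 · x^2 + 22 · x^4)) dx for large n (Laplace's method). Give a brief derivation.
I(n) ~ sqrt(π/(12n))

φ(x) = 12 · x^2 + 22 · x^4 has its unique global minimum at x* = 0 (since φ'(x) = 24x + 88x^3 = 0 only at x = 0 for real x with both coefficients positive, and φ → ∞ as |x| → ∞). At x* = 0, φ(0) = 0 and φ''(0) = 24. Laplace's method then gives
  I(n) ~ sqrt(2π / (n · φ''(0))) · e^(−n φ(0)) = sqrt(2π / (24n)) = sqrt(π/(12n)).
The 22 · x^4 term contributes only at subleading order (an O(1/n) relative correction).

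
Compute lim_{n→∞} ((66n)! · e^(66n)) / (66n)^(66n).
lim = ∞

Stirling: (66n)! ~ sqrt(2π·66n) · (66n/e)^(66n). Hence
  (66n)! · e^(66n) / (66n)^(66n) ~ sqrt(2π·66n) = sqrt(2π·66) · sqrt(n) → ∞.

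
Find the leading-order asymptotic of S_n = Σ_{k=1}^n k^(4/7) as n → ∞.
S_n ~ (7/11) · n^(11/7)

Integral comparison: Σ_{k=1}^n k^(4/7) = ∫_0^n x^(4/7) dx + O(n^(4/7)). The integral is n^(1 + 4/7) / (1 + 4/7) = n^((4+7)/7) / ((4+7)/7) = (7/11) · n^(11/7).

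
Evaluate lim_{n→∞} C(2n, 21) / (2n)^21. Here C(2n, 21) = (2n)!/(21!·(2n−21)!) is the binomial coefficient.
lim = 1/21! = 1/51090942171709440000

With N = 2n → ∞: C(N, 21) / N^21 = [N(N−1)…(N−20)] / (21! · N^21) = (1/21!) · 1 · (1 − 1/(2n)) · … · (1 − 20/(2n)). Each factor → 1 as N → ∞, so the limit is 1/21! = 1/51090942171709440000.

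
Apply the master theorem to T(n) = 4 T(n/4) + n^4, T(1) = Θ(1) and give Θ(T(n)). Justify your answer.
T(n) = Θ(n^4)

log_4 4 ≈ 1.000. f(n) = n^4 dominates n^(log_4 4) since 4 > 1.000, and the regularity condition a·f(n/b) = 4·(n/4)^4 = (4/256)·n^4 ≤ c·f(n) holds with c = 4/256 ≈ 0.0156 < 1. So this is Case 3: T(n) = Θ(f(n)) = Θ(n^4).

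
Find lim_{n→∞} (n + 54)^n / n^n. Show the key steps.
lim = e^54

Rewrite as (1 + 54/n)^(n). By the standard limit (1 + x/n)^n → e^x, we have (1 + 54/n)^n → e^54, and raising to the 1st power gives e^54.
More precisely, ln[(1 + 54/n)^(n)] = n · ln(1 + 54/n) = n · (54/n + O(1/n^2)) = 54 + O(1/n) → 54.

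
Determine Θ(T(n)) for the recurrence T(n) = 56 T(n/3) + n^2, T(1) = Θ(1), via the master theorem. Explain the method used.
T(n) = Θ(n^(log_3 56))

Master theorem: compare f(n) = n^2 to n^(log_3 56) where log_3 56 ≈ 3.664. Since 2 < log_3 56, we have f(n) = O(n^(log_3 56 − ε)) for some ε > 0 — Case 1. Hence T(n) = Θ(n^(log_3 56)).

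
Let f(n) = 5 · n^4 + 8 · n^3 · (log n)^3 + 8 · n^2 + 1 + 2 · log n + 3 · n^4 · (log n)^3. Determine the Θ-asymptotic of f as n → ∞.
f(n) ∈ Θ(n^4 · (log n)^3)

Compare the terms by growth order. For large n, n^a · (log n)^b dominates n^a' · (log n)^b' iff a > a', or (a = a' and b > b'). Ranking the 6 terms shows the dominant one is 3 · n^4 · (log n)^3. Hence f(n) ∈ Θ(n^4 · (log n)^3).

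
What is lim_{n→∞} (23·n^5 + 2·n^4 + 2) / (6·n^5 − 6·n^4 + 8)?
lim = 23/6

For large n the leading n^5 terms dominate both numerator and denominator. Dividing top and bottom by n^5, every other term tends to 0, leaving 23/6.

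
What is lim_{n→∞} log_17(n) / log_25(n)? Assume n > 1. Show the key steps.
lim = ln(25) / ln(17) = log_17(25)

Change of base: log_17(n) = ln n / ln 17 and log_25(n) = ln n / ln 25. The ratio is (ln n / ln 17) · (ln 25 / ln n) = ln 25 / ln 17, a constant independent of n. So the limit is ln 25 / ln 17 = log_17(25).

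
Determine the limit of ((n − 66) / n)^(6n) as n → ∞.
lim = e^(−396)

Rewrite as (1 − 66/n)^(6n). By the standard limit (1 + x/n)^n → e^x, we have (1 − 66/n)^n → e^(−66), and raising to the 6th power gives e^(−396).
More precisely, ln[(1 − 66/n)^(6n)] = 6n · ln(1 − 66/n) = 6n · (-66/n + O(1/n^2)) = -396 + O(1/n) → -396.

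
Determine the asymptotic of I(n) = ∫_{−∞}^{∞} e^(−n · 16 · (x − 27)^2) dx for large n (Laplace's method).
I(n) = sqrt(π/(16n))

Here φ(x) = 16 · (x − 27)^2 has its unique minimum at x* = 27 with φ(x*) = 0 and φ''(x*) = 32. Laplace's method gives
  I(n) ~ e^(−n φ(x*)) · sqrt(2π / (n · φ''(x*))) = sqrt(2π / (32n)) = sqrt(π/(16n)).
This is exact: substituting u = (x − 27)·sqrt(16n) gives I(n) = (1/sqrt(16n)) ∫_{−∞}^{∞} e^(−u^2) du = sqrt(π/(16n)).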